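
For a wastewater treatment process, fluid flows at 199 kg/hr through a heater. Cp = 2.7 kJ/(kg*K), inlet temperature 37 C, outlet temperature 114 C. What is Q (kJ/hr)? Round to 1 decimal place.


Q = m_dot * Cp * (T2 - T1)
Q = 199 * 2.7 * (114 - 37)
Q = 199 * 2.7 * 77
Q = 41372.1 kJ/hr


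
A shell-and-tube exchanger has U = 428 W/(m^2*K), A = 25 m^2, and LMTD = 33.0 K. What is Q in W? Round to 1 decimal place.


Q = U * A * LMTD
Q = 428 * 25 * 33.0
Q = 353100.0 W


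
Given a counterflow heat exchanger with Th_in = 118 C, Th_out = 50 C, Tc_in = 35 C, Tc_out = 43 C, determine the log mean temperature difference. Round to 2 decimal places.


dT1 = Th_in - Tc_out = 118 - 43 = 75
dT2 = Th_out - Tc_in = 50 - 35 = 15
LMTD = (dT1 - dT2) / ln(dT1/dT2)
LMTD = (75 - 15) / ln(75/15)
LMTD = 37.28 K


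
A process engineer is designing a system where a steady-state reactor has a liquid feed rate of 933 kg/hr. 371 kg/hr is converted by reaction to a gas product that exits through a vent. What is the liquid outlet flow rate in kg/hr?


Steady-state mass balance on the main outlet: F_out = F_in - F_removed
F_out = 933 - 371
F_out = 562 kg/hr


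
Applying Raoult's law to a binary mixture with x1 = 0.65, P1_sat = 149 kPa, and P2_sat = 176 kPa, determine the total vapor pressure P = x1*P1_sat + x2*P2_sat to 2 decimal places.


P = x1*P1_sat + x2*P2_sat
x2 = 1 - x1 = 1 - 0.65 = 0.35
P = 0.65*149 + 0.35*176
P = 96.85 + 61.6
P = 158.45 kPa


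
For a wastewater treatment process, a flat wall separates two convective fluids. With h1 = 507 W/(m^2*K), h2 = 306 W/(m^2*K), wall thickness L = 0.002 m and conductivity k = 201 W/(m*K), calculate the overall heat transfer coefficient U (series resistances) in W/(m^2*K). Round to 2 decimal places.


1/U = 1/h1 + L/k + 1/h2
1/U = 1/507 + 0.002/201 + 1/306
1/U = 0.0019723866 + 9.9502e-06 + 0.0032679739
1/U = 0.0052503107
U = 190.46 W/(m^2*K)


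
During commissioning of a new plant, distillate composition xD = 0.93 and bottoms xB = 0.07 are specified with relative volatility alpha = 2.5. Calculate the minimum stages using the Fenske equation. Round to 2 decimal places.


N_min = ln((xD*(1-xB))/(xB*(1-xD))) / ln(alpha)
Numerator inside ln: 0.8649 / 0.0049 = 176.510204
ln(176.510204) = 5.173379
ln(alpha) = ln(2.5) = 0.916291
N_min = 5.173379 / 0.916291 = 5.65


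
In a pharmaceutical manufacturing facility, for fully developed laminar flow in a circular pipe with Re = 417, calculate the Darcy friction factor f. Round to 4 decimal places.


f = 64 / Re
f = 64 / 417
f = 0.1535


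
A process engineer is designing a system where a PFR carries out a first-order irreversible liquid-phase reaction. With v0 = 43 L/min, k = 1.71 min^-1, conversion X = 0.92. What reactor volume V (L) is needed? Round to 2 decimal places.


V = (v0/k) * ln(1/(1-X))
V = (43/1.71) * ln(1/(1-0.92))
V = 25.146199 * ln(12.5)
V = 25.146199 * 2.525729
V = 63.51 L


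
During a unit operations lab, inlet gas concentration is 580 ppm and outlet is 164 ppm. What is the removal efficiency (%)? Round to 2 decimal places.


Efficiency = (G_in - G_out) / G_in * 100%
Efficiency = (580 - 164) / 580 * 100
Efficiency = 416 / 580 * 100
Efficiency = 71.72%


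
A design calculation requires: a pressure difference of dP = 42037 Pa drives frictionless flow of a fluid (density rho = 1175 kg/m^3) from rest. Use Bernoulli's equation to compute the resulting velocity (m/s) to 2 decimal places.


v = sqrt(2*dP/rho)
v = sqrt(2*42037/1175)
v = sqrt(71.55234)
v = 8.46 m/s


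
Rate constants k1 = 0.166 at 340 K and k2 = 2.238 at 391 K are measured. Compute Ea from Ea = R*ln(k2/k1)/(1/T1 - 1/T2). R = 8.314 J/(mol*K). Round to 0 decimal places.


Ea = R * ln(k2/k1) / (1/T1 - 1/T2)
ln(k2/k1) = ln(2.238/0.166) = 2.6013501
1/T1 - 1/T2 = 1/340 - 1/391 = 0.000383631714
Ea = 8.314 * 2.6013501 / 0.000383631714
Ea = 56376 J/mol


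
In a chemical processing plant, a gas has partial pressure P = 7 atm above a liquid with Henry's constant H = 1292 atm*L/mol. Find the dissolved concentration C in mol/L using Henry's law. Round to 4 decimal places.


C = P / H
C = 7 / 1292
C = 0.0054 mol/L


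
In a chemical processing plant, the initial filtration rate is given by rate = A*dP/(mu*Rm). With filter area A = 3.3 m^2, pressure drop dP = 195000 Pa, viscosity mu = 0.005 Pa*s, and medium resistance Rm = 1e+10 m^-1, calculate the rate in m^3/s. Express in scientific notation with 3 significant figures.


rate = A * dP / (mu * Rm)
rate = 3.3 * 195000 / (0.005 * 1e+10)
rate = 643500.0 / 5.000e+07
rate = 1.29e-02 m^3/s


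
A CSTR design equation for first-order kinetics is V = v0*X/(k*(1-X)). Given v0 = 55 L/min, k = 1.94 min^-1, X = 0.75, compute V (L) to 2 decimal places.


V = v0 * X / (k * (1 - X))
V = 55 * 0.75 / (1.94 * (1 - 0.75))
V = 41.25 / (1.94 * 0.25)
V = 41.25 / 0.485
V = 85.05 L


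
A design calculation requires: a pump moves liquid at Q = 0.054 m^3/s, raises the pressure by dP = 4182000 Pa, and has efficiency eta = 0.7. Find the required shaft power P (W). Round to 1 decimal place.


P = Q * dP / eta
P = 0.054 * 4182000 / 0.7
P = 225828.0 / 0.7
P = 322611.4 W


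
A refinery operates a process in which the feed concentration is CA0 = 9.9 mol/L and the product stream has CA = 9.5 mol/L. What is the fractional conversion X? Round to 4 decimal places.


X = (CA0 - CA) / CA0
X = (9.9 - 9.5) / 9.9
X = 0.4 / 9.9
X = 0.0404


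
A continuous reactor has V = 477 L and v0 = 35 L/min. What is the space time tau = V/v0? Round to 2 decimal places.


tau = V / v0
tau = 477 / 35
tau = 13.63 min


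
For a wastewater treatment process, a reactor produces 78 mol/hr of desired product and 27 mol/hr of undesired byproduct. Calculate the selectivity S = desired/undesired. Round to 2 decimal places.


S = desired product rate / undesired product rate
S = 78 / 27
S = 2.89


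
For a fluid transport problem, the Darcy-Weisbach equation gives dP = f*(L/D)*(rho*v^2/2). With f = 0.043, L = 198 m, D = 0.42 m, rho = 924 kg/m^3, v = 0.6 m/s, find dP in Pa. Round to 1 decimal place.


dP = f * (L/D) * (rho*v^2/2)
dP = 0.043 * (198/0.42) * (924*0.6^2/2)
L/D = 471.42857143
rho*v^2/2 = 924*0.36/2 = 166.32
dP = 0.043 * 471.42857143 * 166.32
dP = 3371.5 Pa


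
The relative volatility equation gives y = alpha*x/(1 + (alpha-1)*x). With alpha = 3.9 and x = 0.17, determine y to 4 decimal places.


y = alpha*x / (1 + (alpha-1)*x)
y = 3.9*0.17 / (1 + (3.9-1)*0.17)
y = 0.663 / (1 + 0.493)
y = 0.663 / 1.493
y = 0.4441


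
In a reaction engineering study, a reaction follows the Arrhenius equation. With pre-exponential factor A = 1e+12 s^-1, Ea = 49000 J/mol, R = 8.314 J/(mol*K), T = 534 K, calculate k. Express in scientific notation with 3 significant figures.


k = A * exp(-Ea/(R*T))
k = 1e+12 * exp(-49000 / (8.314 * 534))
k = 1e+12 * exp(-11.036841)
k = 1.61e+07


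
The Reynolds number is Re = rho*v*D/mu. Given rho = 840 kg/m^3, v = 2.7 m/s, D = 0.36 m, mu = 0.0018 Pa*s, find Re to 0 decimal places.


Re = rho * v * D / mu
Re = 840 * 2.7 * 0.36 / 0.0018
Re = 816.48 / 0.0018
Re = 453600


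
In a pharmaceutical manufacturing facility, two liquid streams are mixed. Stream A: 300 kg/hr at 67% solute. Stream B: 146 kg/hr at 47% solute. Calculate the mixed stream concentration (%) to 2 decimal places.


Mass balance on solute: F1*x1 + F2*x2 = F3*x3
F3 = F1 + F2 = 300 + 146 = 446 kg/hr
x3 = (F1*x1 + F2*x2)/F3
x3 = (300*0.67 + 146*0.47) / 446
x3 = 60.45%


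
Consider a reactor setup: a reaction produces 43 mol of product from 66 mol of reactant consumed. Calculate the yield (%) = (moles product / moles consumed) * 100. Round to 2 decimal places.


Yield = (moles product / moles consumed) * 100%
Yield = (43 / 66) * 100
Yield = 0.6515 * 100
Yield = 65.15%


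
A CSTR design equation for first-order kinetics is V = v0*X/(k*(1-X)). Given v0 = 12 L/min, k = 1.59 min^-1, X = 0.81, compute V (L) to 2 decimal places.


V = v0 * X / (k * (1 - X))
V = 12 * 0.81 / (1.59 * (1 - 0.81))
V = 9.72 / (1.59 * 0.19)
V = 9.72 / 0.3021
V = 32.17 L


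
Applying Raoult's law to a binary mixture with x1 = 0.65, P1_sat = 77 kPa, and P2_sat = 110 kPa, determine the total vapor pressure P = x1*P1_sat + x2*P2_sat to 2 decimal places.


P = x1*P1_sat + x2*P2_sat
x2 = 1 - x1 = 1 - 0.65 = 0.35
P = 0.65*77 + 0.35*110
P = 50.05 + 38.5
P = 88.55 kPa


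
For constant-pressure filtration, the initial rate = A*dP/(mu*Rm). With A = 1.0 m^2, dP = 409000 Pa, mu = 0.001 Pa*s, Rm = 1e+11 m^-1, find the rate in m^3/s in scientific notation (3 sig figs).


rate = A * dP / (mu * Rm)
rate = 1.0 * 409000 / (0.001 * 1e+11)
rate = 409000.0 / 1.000e+08
rate = 4.09e-03 m^3/s


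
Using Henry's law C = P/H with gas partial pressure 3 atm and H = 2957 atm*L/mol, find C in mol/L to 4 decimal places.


C = P / H
C = 3 / 2957
C = 0.0010 mol/L


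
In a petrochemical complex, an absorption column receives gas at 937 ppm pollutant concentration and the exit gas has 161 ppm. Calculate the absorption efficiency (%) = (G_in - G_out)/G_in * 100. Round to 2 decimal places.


Efficiency = (G_in - G_out) / G_in * 100%
Efficiency = (937 - 161) / 937 * 100
Efficiency = 776 / 937 * 100
Efficiency = 82.82%


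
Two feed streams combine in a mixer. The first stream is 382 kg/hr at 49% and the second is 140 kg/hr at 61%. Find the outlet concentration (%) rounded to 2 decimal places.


Mass balance on solute: F1*x1 + F2*x2 = F3*x3
F3 = F1 + F2 = 382 + 140 = 522 kg/hr
x3 = (F1*x1 + F2*x2)/F3
x3 = (382*0.49 + 140*0.61) / 522
x3 = 52.22%


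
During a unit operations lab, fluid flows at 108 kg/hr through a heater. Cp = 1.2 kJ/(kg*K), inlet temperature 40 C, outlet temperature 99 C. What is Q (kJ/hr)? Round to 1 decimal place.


Q = m_dot * Cp * (T2 - T1)
Q = 108 * 1.2 * (99 - 40)
Q = 108 * 1.2 * 59
Q = 7646.4 kJ/hr


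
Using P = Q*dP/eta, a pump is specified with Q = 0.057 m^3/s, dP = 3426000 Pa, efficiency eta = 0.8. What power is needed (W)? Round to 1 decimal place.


P = Q * dP / eta
P = 0.057 * 3426000 / 0.8
P = 195282.0 / 0.8
P = 244102.5 W


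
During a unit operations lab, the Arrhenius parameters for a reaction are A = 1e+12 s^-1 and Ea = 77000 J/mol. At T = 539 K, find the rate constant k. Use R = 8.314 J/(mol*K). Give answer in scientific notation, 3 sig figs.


k = A * exp(-Ea/(R*T))
k = 1e+12 * exp(-77000 / (8.314 * 539))
k = 1e+12 * exp(-17.182721)
k = 3.45e+04


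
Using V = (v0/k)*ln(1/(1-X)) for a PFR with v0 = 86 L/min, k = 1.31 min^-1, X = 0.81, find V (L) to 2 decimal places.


V = (v0/k) * ln(1/(1-X))
V = (86/1.31) * ln(1/(1-0.81))
V = 65.648855 * ln(5.263158)
V = 65.648855 * 1.660731
V = 109.03 L


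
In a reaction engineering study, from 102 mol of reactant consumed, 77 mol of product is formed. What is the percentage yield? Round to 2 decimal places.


Yield = (moles product / moles consumed) * 100%
Yield = (77 / 102) * 100
Yield = 0.7549 * 100
Yield = 75.49%


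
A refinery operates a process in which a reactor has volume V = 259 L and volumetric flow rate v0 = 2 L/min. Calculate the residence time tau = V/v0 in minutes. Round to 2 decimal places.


tau = V / v0
tau = 259 / 2
tau = 129.50 min


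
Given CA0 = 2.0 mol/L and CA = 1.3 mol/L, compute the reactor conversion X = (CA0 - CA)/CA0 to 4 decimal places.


X = (CA0 - CA) / CA0
X = (2.0 - 1.3) / 2.0
X = 0.7 / 2.0
X = 0.3500


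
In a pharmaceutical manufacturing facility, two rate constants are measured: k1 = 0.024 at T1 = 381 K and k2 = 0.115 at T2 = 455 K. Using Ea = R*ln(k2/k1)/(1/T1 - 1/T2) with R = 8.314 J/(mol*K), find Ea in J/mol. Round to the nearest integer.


Ea = R * ln(k2/k1) / (1/T1 - 1/T2)
ln(k2/k1) = ln(0.115/0.024) = 1.5668783
1/T1 - 1/T2 = 1/381 - 1/455 = 0.000426869718
Ea = 8.314 * 1.5668783 / 0.000426869718
Ea = 30518 J/mol


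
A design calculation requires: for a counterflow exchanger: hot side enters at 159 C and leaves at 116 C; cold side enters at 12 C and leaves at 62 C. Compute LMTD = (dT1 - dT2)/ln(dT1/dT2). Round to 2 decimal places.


dT1 = Th_in - Tc_out = 159 - 62 = 97
dT2 = Th_out - Tc_in = 116 - 12 = 104
LMTD = (dT1 - dT2) / ln(dT1/dT2)
LMTD = (97 - 104) / ln(97/104)
LMTD = 100.46 K


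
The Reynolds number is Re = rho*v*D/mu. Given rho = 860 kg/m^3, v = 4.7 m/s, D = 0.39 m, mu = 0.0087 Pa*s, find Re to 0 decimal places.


Re = rho * v * D / mu
Re = 860 * 4.7 * 0.39 / 0.0087
Re = 1576.38 / 0.0087
Re = 181193


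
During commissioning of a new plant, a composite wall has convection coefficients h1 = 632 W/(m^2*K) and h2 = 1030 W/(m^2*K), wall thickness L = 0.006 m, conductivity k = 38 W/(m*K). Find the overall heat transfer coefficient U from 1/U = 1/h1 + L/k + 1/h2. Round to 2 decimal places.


1/U = 1/h1 + L/k + 1/h2
1/U = 1/632 + 0.006/38 + 1/1030
1/U = 0.0015822785 + 0.0001578947 + 0.0009708738
1/U = 0.002711047
U = 368.86 W/(m^2*K)


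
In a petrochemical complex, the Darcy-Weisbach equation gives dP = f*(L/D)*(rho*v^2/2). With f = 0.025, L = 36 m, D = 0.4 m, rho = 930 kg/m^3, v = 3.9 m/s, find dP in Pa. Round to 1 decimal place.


dP = f * (L/D) * (rho*v^2/2)
dP = 0.025 * (36/0.4) * (930*3.9^2/2)
L/D = 90.0
rho*v^2/2 = 930*15.21/2 = 7072.65
dP = 0.025 * 90.0 * 7072.65
dP = 15913.5 Pa


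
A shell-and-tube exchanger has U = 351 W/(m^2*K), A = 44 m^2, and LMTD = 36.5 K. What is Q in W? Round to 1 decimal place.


Q = U * A * LMTD
Q = 351 * 44 * 36.5
Q = 563706.0 W


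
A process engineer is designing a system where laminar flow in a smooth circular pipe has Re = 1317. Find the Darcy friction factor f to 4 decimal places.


f = 64 / Re
f = 64 / 1317
f = 0.0486


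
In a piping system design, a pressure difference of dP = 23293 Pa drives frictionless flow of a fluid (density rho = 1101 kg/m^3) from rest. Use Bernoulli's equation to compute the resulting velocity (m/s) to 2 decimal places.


v = sqrt(2*dP/rho)
v = sqrt(2*23293/1101)
v = sqrt(42.312443)
v = 6.50 m/s


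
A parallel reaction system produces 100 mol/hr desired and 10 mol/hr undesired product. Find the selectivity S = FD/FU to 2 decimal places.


S = desired product rate / undesired product rate
S = 100 / 10
S = 10.00


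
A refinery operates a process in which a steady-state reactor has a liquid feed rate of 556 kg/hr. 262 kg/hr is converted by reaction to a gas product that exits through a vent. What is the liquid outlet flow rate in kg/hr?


Steady-state mass balance on the main outlet: F_out = F_in - F_removed
F_out = 556 - 262
F_out = 294 kg/hr


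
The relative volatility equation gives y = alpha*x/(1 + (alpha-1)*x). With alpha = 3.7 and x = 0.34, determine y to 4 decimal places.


y = alpha*x / (1 + (alpha-1)*x)
y = 3.7*0.34 / (1 + (3.7-1)*0.34)
y = 1.258 / (1 + 0.918)
y = 1.258 / 1.918
y = 0.6559


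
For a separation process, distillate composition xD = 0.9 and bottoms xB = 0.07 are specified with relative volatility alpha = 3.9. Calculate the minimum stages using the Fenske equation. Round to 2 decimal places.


N_min = ln((xD*(1-xB))/(xB*(1-xD))) / ln(alpha)
Numerator inside ln: 0.837 / 0.007 = 119.571429
ln(119.571429) = 4.783914
ln(alpha) = ln(3.9) = 1.360977
N_min = 4.783914 / 1.360977 = 3.52


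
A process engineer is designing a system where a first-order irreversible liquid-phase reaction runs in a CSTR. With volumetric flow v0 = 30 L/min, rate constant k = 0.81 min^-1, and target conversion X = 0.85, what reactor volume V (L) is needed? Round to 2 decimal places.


V = v0 * X / (k * (1 - X))
V = 30 * 0.85 / (0.81 * (1 - 0.85))
V = 25.5 / (0.81 * 0.15)
V = 25.5 / 0.1215
V = 209.88 L


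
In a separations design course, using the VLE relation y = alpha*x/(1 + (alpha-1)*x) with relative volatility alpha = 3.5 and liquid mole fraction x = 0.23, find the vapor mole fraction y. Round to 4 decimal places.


y = alpha*x / (1 + (alpha-1)*x)
y = 3.5*0.23 / (1 + (3.5-1)*0.23)
y = 0.805 / (1 + 0.575)
y = 0.805 / 1.575
y = 0.5111


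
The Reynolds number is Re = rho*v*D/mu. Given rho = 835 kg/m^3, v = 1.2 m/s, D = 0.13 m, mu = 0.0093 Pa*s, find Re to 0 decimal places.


Re = rho * v * D / mu
Re = 835 * 1.2 * 0.13 / 0.0093
Re = 130.26 / 0.0093
Re = 14006


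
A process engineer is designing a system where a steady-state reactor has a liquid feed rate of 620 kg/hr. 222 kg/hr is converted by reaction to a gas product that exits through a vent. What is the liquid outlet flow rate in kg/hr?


Steady-state mass balance on the main outlet: F_out = F_in - F_removed
F_out = 620 - 222
F_out = 398 kg/hr


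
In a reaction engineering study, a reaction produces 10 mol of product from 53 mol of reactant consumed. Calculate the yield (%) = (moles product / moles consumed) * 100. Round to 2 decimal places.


Yield = (moles product / moles consumed) * 100%
Yield = (10 / 53) * 100
Yield = 0.1887 * 100
Yield = 18.87%


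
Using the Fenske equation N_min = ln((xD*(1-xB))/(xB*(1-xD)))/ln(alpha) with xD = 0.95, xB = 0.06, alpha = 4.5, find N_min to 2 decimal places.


N_min = ln((xD*(1-xB))/(xB*(1-xD))) / ln(alpha)
Numerator inside ln: 0.893 / 0.003 = 297.666667
ln(297.666667) = 5.695974
ln(alpha) = ln(4.5) = 1.504077
N_min = 5.695974 / 1.504077 = 3.79


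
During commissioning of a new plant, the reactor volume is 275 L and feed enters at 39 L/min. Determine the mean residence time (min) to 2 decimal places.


tau = V / v0
tau = 275 / 39
tau = 7.05 min


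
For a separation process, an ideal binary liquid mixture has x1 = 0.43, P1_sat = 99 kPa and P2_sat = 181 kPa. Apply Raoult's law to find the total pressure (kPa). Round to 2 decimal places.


P = x1*P1_sat + x2*P2_sat
x2 = 1 - x1 = 1 - 0.43 = 0.57
P = 0.43*99 + 0.57*181
P = 42.57 + 103.17
P = 145.74 kPa


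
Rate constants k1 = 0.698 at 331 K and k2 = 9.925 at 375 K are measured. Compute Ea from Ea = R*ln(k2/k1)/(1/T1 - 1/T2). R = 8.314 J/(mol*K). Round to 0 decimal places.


Ea = R * ln(k2/k1) / (1/T1 - 1/T2)
ln(k2/k1) = ln(9.925/0.698) = 2.654593
1/T1 - 1/T2 = 1/331 - 1/375 = 0.00035448137
Ea = 8.314 * 2.654593 / 0.00035448137
Ea = 62261 J/mol


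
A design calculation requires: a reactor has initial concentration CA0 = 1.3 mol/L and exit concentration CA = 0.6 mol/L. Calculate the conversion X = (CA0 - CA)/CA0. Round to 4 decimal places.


X = (CA0 - CA) / CA0
X = (1.3 - 0.6) / 1.3
X = 0.7 / 1.3
X = 0.5385


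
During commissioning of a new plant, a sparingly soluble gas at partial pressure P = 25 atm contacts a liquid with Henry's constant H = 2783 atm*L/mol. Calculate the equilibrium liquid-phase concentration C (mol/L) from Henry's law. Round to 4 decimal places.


C = P / H
C = 25 / 2783
C = 0.0090 mol/L


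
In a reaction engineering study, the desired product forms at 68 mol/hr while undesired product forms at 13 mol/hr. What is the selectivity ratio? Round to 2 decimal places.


S = desired product rate / undesired product rate
S = 68 / 13
S = 5.23


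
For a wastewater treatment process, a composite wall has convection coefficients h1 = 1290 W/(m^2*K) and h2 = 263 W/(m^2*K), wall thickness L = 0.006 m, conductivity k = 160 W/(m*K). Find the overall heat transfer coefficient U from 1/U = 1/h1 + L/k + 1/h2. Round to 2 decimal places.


1/U = 1/h1 + L/k + 1/h2
1/U = 1/1290 + 0.006/160 + 1/263
1/U = 0.0007751938 + 3.75e-05 + 0.0038022814
1/U = 0.0046149752
U = 216.69 W/(m^2*K)


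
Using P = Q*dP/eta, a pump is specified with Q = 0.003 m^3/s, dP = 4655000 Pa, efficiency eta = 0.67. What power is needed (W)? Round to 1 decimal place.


P = Q * dP / eta
P = 0.003 * 4655000 / 0.67
P = 13965.0 / 0.67
P = 20843.3 W


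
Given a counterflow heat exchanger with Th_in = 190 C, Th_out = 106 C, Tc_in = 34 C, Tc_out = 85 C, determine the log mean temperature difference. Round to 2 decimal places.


dT1 = Th_in - Tc_out = 190 - 85 = 105
dT2 = Th_out - Tc_in = 106 - 34 = 72
LMTD = (dT1 - dT2) / ln(dT1/dT2)
LMTD = (105 - 72) / ln(105/72)
LMTD = 87.46 K


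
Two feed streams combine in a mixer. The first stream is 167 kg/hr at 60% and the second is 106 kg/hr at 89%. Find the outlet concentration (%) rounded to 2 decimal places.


Mass balance on solute: F1*x1 + F2*x2 = F3*x3
F3 = F1 + F2 = 167 + 106 = 273 kg/hr
x3 = (F1*x1 + F2*x2)/F3
x3 = (167*0.6 + 106*0.89) / 273
x3 = 71.26%


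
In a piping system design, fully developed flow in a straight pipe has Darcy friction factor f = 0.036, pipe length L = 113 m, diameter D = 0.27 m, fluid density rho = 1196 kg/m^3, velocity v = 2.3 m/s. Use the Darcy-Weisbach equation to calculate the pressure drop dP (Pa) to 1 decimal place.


dP = f * (L/D) * (rho*v^2/2)
dP = 0.036 * (113/0.27) * (1196*2.3^2/2)
L/D = 418.51851852
rho*v^2/2 = 1196*5.29/2 = 3163.42
dP = 0.036 * 418.51851852 * 3163.42
dP = 47662.2 Pa


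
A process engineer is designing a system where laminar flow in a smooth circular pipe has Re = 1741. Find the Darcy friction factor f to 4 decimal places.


f = 64 / Re
f = 64 / 1741
f = 0.0368


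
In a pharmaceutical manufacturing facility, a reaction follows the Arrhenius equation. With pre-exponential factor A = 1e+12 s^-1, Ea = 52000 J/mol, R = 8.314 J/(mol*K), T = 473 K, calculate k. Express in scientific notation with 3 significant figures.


k = A * exp(-Ea/(R*T))
k = 1e+12 * exp(-52000 / (8.314 * 473))
k = 1e+12 * exp(-13.223067)
k = 1.81e+06


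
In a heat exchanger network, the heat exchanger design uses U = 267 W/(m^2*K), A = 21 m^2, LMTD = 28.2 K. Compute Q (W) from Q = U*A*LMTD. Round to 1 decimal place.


Q = U * A * LMTD
Q = 267 * 21 * 28.2
Q = 158117.4 W


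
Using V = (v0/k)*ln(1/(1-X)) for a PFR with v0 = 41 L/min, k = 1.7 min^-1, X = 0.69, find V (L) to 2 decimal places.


V = (v0/k) * ln(1/(1-X))
V = (41/1.7) * ln(1/(1-0.69))
V = 24.117647 * ln(3.225806)
V = 24.117647 * 1.171183
V = 28.25 L


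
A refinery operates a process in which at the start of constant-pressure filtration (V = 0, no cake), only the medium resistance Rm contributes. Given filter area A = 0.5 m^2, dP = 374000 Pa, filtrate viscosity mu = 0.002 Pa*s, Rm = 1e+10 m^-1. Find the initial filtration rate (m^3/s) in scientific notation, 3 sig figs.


rate = A * dP / (mu * Rm)
rate = 0.5 * 374000 / (0.002 * 1e+10)
rate = 187000.0 / 2.000e+07
rate = 9.35e-03 m^3/s


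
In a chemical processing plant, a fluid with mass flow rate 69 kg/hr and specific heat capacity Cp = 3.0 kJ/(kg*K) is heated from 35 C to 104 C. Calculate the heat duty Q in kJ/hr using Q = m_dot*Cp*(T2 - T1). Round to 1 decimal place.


Q = m_dot * Cp * (T2 - T1)
Q = 69 * 3.0 * (104 - 35)
Q = 69 * 3.0 * 69
Q = 14283.0 kJ/hr


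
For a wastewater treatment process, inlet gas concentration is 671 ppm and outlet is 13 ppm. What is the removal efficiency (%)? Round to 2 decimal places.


Efficiency = (G_in - G_out) / G_in * 100%
Efficiency = (671 - 13) / 671 * 100
Efficiency = 658 / 671 * 100
Efficiency = 98.06%


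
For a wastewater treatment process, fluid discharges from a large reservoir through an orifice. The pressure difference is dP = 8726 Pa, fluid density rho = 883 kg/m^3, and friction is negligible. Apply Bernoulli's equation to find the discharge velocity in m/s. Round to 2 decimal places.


v = sqrt(2*dP/rho)
v = sqrt(2*8726/883)
v = sqrt(19.764439)
v = 4.45 m/s


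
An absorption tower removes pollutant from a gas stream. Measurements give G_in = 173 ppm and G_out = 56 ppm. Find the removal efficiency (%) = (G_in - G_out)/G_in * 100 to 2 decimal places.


Efficiency = (G_in - G_out) / G_in * 100%
Efficiency = (173 - 56) / 173 * 100
Efficiency = 117 / 173 * 100
Efficiency = 67.63%


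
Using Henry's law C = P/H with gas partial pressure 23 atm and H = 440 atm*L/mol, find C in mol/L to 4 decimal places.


C = P / H
C = 23 / 440
C = 0.0523 mol/L


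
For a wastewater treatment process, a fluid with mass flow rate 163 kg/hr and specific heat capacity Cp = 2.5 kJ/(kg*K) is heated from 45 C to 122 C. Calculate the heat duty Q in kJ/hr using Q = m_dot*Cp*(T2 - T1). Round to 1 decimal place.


Q = m_dot * Cp * (T2 - T1)
Q = 163 * 2.5 * (122 - 45)
Q = 163 * 2.5 * 77
Q = 31377.5 kJ/hr


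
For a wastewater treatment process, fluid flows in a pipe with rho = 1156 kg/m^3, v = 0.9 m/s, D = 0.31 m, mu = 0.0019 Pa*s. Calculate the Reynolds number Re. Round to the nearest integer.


Re = rho * v * D / mu
Re = 1156 * 0.9 * 0.31 / 0.0019
Re = 322.524 / 0.0019
Re = 169749


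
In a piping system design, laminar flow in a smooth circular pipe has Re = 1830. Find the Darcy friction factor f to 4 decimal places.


f = 64 / Re
f = 64 / 1830
f = 0.0350


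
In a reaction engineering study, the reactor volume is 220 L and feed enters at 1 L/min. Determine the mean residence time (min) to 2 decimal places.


tau = V / v0
tau = 220 / 1
tau = 220.00 min


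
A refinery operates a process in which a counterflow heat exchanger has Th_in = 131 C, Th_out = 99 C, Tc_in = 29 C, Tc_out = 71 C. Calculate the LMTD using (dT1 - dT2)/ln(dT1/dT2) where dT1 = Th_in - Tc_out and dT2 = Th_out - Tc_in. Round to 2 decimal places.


dT1 = Th_in - Tc_out = 131 - 71 = 60
dT2 = Th_out - Tc_in = 99 - 29 = 70
LMTD = (dT1 - dT2) / ln(dT1/dT2)
LMTD = (60 - 70) / ln(60/70)
LMTD = 64.87 K


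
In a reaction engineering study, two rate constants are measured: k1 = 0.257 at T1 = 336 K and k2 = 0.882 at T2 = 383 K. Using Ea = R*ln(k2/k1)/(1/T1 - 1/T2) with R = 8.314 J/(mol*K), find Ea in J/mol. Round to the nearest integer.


Ea = R * ln(k2/k1) / (1/T1 - 1/T2)
ln(k2/k1) = ln(0.882/0.257) = 1.233116
1/T1 - 1/T2 = 1/336 - 1/383 = 0.000365224419
Ea = 8.314 * 1.233116 / 0.000365224419
Ea = 28071 J/mol


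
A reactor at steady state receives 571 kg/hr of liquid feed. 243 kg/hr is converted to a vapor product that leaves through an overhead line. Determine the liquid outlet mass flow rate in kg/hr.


Steady-state mass balance on the main outlet: F_out = F_in - F_removed
F_out = 571 - 243
F_out = 328 kg/hr


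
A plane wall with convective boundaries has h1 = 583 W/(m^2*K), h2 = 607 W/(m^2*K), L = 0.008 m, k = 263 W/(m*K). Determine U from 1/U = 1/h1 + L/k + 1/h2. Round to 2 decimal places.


1/U = 1/h1 + L/k + 1/h2
1/U = 1/583 + 0.008/263 + 1/607
1/U = 0.0017152659 + 3.04183e-05 + 0.0016474465
1/U = 0.0033931307
U = 294.71 W/(m^2*K)


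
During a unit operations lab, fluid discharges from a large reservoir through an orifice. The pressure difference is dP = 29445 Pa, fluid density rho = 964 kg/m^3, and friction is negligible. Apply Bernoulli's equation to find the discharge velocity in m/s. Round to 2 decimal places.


v = sqrt(2*dP/rho)
v = sqrt(2*29445/964)
v = sqrt(61.089212)
v = 7.82 m/s


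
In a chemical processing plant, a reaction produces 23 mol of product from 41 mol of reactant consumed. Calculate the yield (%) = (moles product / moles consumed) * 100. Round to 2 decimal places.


Yield = (moles product / moles consumed) * 100%
Yield = (23 / 41) * 100
Yield = 0.561 * 100
Yield = 56.10%


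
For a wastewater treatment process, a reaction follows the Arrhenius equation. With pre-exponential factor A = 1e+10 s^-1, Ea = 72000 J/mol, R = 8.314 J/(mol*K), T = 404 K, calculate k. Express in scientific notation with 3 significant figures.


k = A * exp(-Ea/(R*T))
k = 1e+10 * exp(-72000 / (8.314 * 404))
k = 1e+10 * exp(-21.43587)
k = 4.90e+00


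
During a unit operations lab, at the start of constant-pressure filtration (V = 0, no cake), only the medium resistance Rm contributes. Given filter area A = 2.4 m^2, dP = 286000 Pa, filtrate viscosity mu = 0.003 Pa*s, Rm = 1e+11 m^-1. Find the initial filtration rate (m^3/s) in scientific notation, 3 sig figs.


rate = A * dP / (mu * Rm)
rate = 2.4 * 286000 / (0.003 * 1e+11)
rate = 686400.0 / 3.000e+08
rate = 2.29e-03 m^3/s


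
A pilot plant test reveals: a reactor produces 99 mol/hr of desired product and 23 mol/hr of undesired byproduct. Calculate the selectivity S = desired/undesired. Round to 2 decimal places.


S = desired product rate / undesired product rate
S = 99 / 23
S = 4.30


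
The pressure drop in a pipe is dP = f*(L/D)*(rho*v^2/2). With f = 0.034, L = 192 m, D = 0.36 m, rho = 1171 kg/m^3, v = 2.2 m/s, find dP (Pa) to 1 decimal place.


dP = f * (L/D) * (rho*v^2/2)
dP = 0.034 * (192/0.36) * (1171*2.2^2/2)
L/D = 533.33333333
rho*v^2/2 = 1171*4.84/2 = 2833.82
dP = 0.034 * 533.33333333 * 2833.82
dP = 51386.6 Pa


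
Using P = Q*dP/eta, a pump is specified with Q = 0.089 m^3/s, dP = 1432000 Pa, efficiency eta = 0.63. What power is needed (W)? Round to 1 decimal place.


P = Q * dP / eta
P = 0.089 * 1432000 / 0.63
P = 127448.0 / 0.63
P = 202298.4 W


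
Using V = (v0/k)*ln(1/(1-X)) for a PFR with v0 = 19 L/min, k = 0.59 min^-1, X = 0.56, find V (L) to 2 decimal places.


V = (v0/k) * ln(1/(1-X))
V = (19/0.59) * ln(1/(1-0.56))
V = 32.20339 * ln(2.272727)
V = 32.20339 * 0.82098
V = 26.44 L


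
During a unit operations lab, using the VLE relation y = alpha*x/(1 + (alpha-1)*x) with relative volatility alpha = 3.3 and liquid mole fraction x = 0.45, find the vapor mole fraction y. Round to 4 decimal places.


y = alpha*x / (1 + (alpha-1)*x)
y = 3.3*0.45 / (1 + (3.3-1)*0.45)
y = 1.485 / (1 + 1.035)
y = 1.485 / 2.035
y = 0.7297


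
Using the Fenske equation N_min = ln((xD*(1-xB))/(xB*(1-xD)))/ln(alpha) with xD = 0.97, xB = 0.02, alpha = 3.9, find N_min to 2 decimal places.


N_min = ln((xD*(1-xB))/(xB*(1-xD))) / ln(alpha)
Numerator inside ln: 0.9506 / 0.0006 = 1584.333333
ln(1584.333333) = 7.367919
ln(alpha) = ln(3.9) = 1.360977
N_min = 7.367919 / 1.360977 = 5.41


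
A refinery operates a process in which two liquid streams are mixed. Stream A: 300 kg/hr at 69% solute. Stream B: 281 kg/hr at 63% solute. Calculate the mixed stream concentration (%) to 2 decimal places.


Mass balance on solute: F1*x1 + F2*x2 = F3*x3
F3 = F1 + F2 = 300 + 281 = 581 kg/hr
x3 = (F1*x1 + F2*x2)/F3
x3 = (300*0.69 + 281*0.63) / 581
x3 = 66.10%


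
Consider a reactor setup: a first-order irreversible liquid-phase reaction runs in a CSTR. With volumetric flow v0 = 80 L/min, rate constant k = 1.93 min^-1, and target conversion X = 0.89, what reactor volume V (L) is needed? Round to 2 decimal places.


V = v0 * X / (k * (1 - X))
V = 80 * 0.89 / (1.93 * (1 - 0.89))
V = 71.2 / (1.93 * 0.11)
V = 71.2 / 0.2123
V = 335.37 L


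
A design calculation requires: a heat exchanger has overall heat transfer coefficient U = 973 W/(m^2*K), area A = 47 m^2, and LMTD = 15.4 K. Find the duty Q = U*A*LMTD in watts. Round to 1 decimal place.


Q = U * A * LMTD
Q = 973 * 47 * 15.4
Q = 704257.4 W


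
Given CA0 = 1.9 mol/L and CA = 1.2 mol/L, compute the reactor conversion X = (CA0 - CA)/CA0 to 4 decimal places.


X = (CA0 - CA) / CA0
X = (1.9 - 1.2) / 1.9
X = 0.7 / 1.9
X = 0.3684


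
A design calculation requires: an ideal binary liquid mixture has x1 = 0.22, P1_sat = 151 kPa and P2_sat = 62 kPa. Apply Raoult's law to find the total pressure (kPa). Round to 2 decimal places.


P = x1*P1_sat + x2*P2_sat
x2 = 1 - x1 = 1 - 0.22 = 0.78
P = 0.22*151 + 0.78*62
P = 33.22 + 48.36
P = 81.58 kPa


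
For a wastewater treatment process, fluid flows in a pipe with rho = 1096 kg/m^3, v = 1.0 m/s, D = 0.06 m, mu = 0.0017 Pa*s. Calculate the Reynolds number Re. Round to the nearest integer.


Re = rho * v * D / mu
Re = 1096 * 1.0 * 0.06 / 0.0017
Re = 65.76 / 0.0017
Re = 38682


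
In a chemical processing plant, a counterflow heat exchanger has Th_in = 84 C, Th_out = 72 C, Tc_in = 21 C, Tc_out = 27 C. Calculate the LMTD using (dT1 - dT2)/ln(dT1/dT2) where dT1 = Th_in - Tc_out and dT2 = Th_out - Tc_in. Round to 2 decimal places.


dT1 = Th_in - Tc_out = 84 - 27 = 57
dT2 = Th_out - Tc_in = 72 - 21 = 51
LMTD = (dT1 - dT2) / ln(dT1/dT2)
LMTD = (57 - 51) / ln(57/51)
LMTD = 53.94 K


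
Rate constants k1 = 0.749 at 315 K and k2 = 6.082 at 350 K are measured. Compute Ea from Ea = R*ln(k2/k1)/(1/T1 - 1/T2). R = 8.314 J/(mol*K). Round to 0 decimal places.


Ea = R * ln(k2/k1) / (1/T1 - 1/T2)
ln(k2/k1) = ln(6.082/0.749) = 2.0943499
1/T1 - 1/T2 = 1/315 - 1/350 = 0.000317460317
Ea = 8.314 * 2.0943499 / 0.000317460317
Ea = 54849 J/mol


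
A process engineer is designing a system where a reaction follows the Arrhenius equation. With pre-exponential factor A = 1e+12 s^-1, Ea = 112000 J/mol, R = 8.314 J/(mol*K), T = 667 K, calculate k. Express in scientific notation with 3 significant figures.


k = A * exp(-Ea/(R*T))
k = 1e+12 * exp(-112000 / (8.314 * 667))
k = 1e+12 * exp(-20.196782)
k = 1.69e+03


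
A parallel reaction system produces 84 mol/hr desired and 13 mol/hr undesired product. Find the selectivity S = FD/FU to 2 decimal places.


S = desired product rate / undesired product rate
S = 84 / 13
S = 6.46


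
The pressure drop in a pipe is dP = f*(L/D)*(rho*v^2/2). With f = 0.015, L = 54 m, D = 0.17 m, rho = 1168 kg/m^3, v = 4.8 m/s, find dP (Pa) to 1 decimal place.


dP = f * (L/D) * (rho*v^2/2)
dP = 0.015 * (54/0.17) * (1168*4.8^2/2)
L/D = 317.64705882
rho*v^2/2 = 1168*23.04/2 = 13455.36
dP = 0.015 * 317.64705882 * 13455.36
dP = 64110.8 Pa


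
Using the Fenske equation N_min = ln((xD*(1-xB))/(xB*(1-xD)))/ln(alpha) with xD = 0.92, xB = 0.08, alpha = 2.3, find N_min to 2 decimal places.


N_min = ln((xD*(1-xB))/(xB*(1-xD))) / ln(alpha)
Numerator inside ln: 0.8464 / 0.0064 = 132.25
ln(132.25) = 4.884694
ln(alpha) = ln(2.3) = 0.832909
N_min = 4.884694 / 0.832909 = 5.86


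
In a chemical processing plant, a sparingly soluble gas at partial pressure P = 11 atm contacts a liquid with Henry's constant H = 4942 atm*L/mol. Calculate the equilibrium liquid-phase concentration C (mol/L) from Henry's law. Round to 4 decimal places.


C = P / H
C = 11 / 4942
C = 0.0022 mol/L


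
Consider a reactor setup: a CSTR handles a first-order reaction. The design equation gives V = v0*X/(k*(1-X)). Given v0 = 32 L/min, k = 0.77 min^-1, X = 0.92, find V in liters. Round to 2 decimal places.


V = v0 * X / (k * (1 - X))
V = 32 * 0.92 / (0.77 * (1 - 0.92))
V = 29.44 / (0.77 * 0.08)
V = 29.44 / 0.0616
V = 477.92 L


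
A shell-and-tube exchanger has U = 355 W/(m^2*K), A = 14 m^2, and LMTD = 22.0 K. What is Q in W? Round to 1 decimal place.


Q = U * A * LMTD
Q = 355 * 14 * 22.0
Q = 109340.0 W


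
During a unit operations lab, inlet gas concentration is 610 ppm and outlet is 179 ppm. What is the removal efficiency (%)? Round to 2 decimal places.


Efficiency = (G_in - G_out) / G_in * 100%
Efficiency = (610 - 179) / 610 * 100
Efficiency = 431 / 610 * 100
Efficiency = 70.66%


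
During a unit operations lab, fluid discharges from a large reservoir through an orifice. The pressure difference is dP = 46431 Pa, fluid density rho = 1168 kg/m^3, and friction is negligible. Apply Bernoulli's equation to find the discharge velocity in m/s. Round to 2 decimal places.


v = sqrt(2*dP/rho)
v = sqrt(2*46431/1168)
v = sqrt(79.505137)
v = 8.92 m/s


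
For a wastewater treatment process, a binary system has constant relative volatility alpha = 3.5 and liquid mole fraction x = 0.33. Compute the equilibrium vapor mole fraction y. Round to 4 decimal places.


y = alpha*x / (1 + (alpha-1)*x)
y = 3.5*0.33 / (1 + (3.5-1)*0.33)
y = 1.155 / (1 + 0.825)
y = 1.155 / 1.825
y = 0.6329


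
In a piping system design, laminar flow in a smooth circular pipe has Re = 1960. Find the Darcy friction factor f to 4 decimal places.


f = 64 / Re
f = 64 / 1960
f = 0.0327


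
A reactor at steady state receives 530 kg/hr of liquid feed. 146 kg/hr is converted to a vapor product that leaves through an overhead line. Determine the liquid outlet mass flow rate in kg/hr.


Steady-state mass balance on the main outlet: F_out = F_in - F_removed
F_out = 530 - 146
F_out = 384 kg/hr


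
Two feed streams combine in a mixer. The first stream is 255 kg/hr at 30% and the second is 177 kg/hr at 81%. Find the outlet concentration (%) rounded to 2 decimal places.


Mass balance on solute: F1*x1 + F2*x2 = F3*x3
F3 = F1 + F2 = 255 + 177 = 432 kg/hr
x3 = (F1*x1 + F2*x2)/F3
x3 = (255*0.3 + 177*0.81) / 432
x3 = 50.90%


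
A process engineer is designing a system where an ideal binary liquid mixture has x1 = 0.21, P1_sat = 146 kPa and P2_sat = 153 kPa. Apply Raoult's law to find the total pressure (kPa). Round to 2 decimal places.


P = x1*P1_sat + x2*P2_sat
x2 = 1 - x1 = 1 - 0.21 = 0.79
P = 0.21*146 + 0.79*153
P = 30.66 + 120.87
P = 151.53 kPa


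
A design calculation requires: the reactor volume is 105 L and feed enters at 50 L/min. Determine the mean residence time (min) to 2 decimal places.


tau = V / v0
tau = 105 / 50
tau = 2.10 min


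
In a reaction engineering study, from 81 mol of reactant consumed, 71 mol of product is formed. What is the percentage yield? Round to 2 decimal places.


Yield = (moles product / moles consumed) * 100%
Yield = (71 / 81) * 100
Yield = 0.8765 * 100
Yield = 87.65%


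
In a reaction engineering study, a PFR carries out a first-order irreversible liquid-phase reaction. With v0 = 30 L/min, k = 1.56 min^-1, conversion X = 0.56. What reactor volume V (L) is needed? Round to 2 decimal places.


V = (v0/k) * ln(1/(1-X))
V = (30/1.56) * ln(1/(1-0.56))
V = 19.230769 * ln(2.272727)
V = 19.230769 * 0.82098
V = 15.79 L


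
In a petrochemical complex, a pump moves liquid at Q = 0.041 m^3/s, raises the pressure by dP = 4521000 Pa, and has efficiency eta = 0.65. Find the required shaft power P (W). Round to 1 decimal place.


P = Q * dP / eta
P = 0.041 * 4521000 / 0.65
P = 185361.0 / 0.65
P = 285170.8 W


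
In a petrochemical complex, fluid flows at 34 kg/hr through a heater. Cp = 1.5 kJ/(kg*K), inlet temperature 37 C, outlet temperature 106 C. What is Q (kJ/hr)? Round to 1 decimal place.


Q = m_dot * Cp * (T2 - T1)
Q = 34 * 1.5 * (106 - 37)
Q = 34 * 1.5 * 69
Q = 3519.0 kJ/hr


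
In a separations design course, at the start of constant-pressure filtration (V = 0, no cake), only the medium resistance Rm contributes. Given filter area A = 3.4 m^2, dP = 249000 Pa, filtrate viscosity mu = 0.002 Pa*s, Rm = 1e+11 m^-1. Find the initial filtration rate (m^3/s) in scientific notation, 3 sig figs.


rate = A * dP / (mu * Rm)
rate = 3.4 * 249000 / (0.002 * 1e+11)
rate = 846600.0 / 2.000e+08
rate = 4.23e-03 m^3/s


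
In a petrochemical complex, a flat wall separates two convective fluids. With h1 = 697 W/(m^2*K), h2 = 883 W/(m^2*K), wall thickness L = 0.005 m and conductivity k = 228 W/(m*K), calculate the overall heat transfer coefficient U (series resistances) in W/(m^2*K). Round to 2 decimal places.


1/U = 1/h1 + L/k + 1/h2
1/U = 1/697 + 0.005/228 + 1/883
1/U = 0.0014347202 + 2.19298e-05 + 0.0011325028
1/U = 0.0025891528
U = 386.23 W/(m^2*K)


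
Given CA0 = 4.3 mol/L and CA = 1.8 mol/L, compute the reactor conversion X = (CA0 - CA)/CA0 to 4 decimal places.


X = (CA0 - CA) / CA0
X = (4.3 - 1.8) / 4.3
X = 2.5 / 4.3
X = 0.5814


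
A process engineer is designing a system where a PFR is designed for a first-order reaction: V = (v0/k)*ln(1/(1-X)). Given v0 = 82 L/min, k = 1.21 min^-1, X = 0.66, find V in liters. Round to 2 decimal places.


V = (v0/k) * ln(1/(1-X))
V = (82/1.21) * ln(1/(1-0.66))
V = 67.768595 * ln(2.941176)
V = 67.768595 * 1.07881
V = 73.11 L


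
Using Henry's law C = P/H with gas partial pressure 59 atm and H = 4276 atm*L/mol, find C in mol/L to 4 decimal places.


C = P / H
C = 59 / 4276
C = 0.0138 mol/L


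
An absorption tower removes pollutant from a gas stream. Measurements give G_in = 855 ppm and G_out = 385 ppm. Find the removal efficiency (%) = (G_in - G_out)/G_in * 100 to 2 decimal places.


Efficiency = (G_in - G_out) / G_in * 100%
Efficiency = (855 - 385) / 855 * 100
Efficiency = 470 / 855 * 100
Efficiency = 54.97%


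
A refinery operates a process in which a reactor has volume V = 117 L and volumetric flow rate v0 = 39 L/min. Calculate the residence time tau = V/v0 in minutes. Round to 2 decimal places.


tau = V / v0
tau = 117 / 39
tau = 3.00 min
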